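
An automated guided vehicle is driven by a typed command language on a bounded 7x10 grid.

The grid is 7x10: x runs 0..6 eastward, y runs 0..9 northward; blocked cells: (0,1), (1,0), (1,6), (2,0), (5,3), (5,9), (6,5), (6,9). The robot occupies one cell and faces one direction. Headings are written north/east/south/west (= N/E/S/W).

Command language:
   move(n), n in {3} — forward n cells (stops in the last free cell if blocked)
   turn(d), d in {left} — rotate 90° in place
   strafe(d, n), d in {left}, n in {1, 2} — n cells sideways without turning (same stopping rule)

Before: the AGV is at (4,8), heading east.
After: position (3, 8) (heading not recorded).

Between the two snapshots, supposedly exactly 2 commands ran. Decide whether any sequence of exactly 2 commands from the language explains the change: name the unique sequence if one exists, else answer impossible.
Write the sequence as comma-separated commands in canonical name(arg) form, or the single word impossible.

key: running strafe(left, 1) before turn(left) would end elsewhere — order is forced
t0: at (4,8), heading east
[1] after turn(left): at (4,8), heading north
[2] after strafe(left, 1): at (3,8), heading north
no rival 2-sequence matches.

turn(left), strafe(left, 1)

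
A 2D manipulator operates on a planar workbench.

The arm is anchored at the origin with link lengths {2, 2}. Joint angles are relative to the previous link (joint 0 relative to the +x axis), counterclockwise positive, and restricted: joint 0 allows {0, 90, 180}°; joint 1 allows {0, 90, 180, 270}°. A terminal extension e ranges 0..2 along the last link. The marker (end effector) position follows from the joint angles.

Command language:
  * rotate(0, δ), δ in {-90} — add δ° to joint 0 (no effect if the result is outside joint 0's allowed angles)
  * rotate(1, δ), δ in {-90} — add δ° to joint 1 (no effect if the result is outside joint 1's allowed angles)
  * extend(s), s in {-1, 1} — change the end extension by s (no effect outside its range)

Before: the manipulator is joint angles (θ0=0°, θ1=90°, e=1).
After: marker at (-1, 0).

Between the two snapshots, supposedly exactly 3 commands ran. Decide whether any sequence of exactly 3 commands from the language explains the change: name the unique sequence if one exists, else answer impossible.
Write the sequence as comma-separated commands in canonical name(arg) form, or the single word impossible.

rotate(1, -90), rotate(1, -90), rotate(1, -90)

from: joint angles (θ0=0°, θ1=90°, e=1)
step 1 (rotate(1, -90)): joint angles (θ0=0°, θ1=0°, e=1)
step 2 (rotate(1, -90)): joint angles (θ0=0°, θ1=270°, e=1)
step 3 (rotate(1, -90)): joint angles (θ0=0°, θ1=180°, e=1)
no other 3-command option fits: unique.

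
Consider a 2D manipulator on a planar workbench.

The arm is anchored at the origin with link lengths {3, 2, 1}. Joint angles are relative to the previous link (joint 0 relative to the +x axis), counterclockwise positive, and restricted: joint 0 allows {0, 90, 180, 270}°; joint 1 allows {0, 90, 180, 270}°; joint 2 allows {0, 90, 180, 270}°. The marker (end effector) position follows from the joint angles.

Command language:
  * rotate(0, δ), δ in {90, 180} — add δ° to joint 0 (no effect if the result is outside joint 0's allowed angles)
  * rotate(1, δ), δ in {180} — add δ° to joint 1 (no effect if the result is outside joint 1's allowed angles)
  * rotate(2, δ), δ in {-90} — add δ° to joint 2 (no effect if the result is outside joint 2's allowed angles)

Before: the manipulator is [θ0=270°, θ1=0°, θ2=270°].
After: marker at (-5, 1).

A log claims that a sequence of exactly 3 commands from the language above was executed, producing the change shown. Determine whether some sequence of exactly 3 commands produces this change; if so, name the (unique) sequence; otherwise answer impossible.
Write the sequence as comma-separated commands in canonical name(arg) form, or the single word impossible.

start: [θ0=270°, θ1=0°, θ2=270°]
t=1 rotate(0, 90) ⇒ [θ0=0°, θ1=0°, θ2=270°]
t=2 rotate(0, 90) ⇒ [θ0=90°, θ1=0°, θ2=270°]
t=3 rotate(0, 90) ⇒ [θ0=180°, θ1=0°, θ2=270°]
all 64 alternatives checked — unique.

rotate(0, 90), rotate(0, 90), rotate(0, 90)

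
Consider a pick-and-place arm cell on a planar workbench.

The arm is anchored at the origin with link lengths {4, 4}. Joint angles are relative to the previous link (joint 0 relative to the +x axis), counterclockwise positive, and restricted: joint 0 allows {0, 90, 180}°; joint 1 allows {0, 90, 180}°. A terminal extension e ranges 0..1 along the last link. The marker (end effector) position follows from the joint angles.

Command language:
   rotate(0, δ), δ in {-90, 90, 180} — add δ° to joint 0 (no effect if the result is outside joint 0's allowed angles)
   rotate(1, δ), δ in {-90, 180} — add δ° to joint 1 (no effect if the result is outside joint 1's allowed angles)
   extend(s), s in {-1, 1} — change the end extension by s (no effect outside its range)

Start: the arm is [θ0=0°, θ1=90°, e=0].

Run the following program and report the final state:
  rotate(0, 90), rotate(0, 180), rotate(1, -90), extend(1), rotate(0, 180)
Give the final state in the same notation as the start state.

t0: [θ0=0°, θ1=90°, e=0]
step 1 (rotate(0, 90)): [θ0=90°, θ1=90°, e=0]
step 2 (rotate(0, 180)): [θ0=90°, θ1=90°, e=0]
step 3 (rotate(1, -90)): [θ0=90°, θ1=0°, e=0]
step 4 (extend(1)): [θ0=90°, θ1=0°, e=1]
step 5 (rotate(0, 180)): [θ0=90°, θ1=0°, e=1]

[θ0=90°, θ1=0°, e=1]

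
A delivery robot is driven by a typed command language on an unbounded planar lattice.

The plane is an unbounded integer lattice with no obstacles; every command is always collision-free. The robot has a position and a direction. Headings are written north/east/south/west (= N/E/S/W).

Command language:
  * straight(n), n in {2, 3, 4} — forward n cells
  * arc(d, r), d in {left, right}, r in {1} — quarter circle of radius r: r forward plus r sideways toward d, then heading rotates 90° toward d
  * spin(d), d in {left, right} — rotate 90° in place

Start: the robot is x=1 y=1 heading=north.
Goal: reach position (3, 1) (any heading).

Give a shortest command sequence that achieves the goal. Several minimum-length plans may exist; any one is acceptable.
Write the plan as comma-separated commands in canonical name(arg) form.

arc(right, 1), arc(right, 1)

start: x=1 y=1 heading=north
t=1 arc(right, 1) ⇒ x=2 y=2 heading=east
t=2 arc(right, 1) ⇒ x=3 y=1 heading=south
shorter routes all fall short; 2 is best.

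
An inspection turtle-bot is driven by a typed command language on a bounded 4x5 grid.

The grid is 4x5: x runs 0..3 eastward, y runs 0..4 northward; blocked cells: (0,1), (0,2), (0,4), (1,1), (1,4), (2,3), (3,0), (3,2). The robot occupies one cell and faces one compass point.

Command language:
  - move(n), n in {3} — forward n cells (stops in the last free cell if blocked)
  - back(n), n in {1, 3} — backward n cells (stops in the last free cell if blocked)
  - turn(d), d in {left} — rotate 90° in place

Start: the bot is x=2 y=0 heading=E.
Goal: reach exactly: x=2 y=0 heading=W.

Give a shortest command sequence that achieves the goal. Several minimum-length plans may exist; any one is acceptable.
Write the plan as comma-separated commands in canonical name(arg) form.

turn(left), turn(left)

t0: x=2 y=0 heading=E
step 1 (turn(left)): x=2 y=0 heading=N
step 2 (turn(left)): x=2 y=0 heading=W
nothing shorter than 2 reaches the goal.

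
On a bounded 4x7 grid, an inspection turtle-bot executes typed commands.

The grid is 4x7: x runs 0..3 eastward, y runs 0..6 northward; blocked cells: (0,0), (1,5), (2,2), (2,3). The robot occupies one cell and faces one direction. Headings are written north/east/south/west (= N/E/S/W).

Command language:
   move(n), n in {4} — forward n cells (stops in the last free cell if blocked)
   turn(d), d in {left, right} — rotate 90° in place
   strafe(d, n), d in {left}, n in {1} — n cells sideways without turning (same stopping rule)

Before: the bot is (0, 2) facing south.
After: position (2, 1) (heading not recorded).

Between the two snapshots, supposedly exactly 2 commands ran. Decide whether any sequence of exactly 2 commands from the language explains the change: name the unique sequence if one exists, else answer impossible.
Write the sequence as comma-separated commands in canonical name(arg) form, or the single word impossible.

no 2-step route produces this change.

impossible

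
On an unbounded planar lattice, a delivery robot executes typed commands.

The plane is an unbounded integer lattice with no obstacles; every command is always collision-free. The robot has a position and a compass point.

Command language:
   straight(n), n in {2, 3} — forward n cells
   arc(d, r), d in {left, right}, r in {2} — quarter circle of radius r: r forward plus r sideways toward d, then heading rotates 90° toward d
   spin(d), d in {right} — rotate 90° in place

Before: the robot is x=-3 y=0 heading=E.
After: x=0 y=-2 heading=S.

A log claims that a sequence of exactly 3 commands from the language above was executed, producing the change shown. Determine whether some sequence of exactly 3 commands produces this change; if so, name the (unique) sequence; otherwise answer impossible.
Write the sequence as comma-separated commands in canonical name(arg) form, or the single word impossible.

key: position moved to (0,-2) AND the heading swung to S — translation plus rotation needed
start: x=-3 y=0 heading=E
[1] after straight(3): x=0 y=0 heading=E
[2] after spin(right): x=0 y=0 heading=S
[3] after straight(2): x=0 y=-2 heading=S
no rival 3-sequence matches.

straight(3), spin(right), straight(2)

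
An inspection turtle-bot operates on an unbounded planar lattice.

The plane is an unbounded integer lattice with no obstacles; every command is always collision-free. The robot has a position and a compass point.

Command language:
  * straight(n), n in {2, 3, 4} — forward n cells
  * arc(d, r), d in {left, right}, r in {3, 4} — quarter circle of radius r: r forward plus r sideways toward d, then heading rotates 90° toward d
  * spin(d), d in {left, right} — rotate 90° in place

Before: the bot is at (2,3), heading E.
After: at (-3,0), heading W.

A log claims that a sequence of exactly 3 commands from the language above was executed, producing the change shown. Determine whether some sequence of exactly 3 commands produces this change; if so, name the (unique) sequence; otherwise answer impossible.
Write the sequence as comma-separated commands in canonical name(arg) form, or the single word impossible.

key: order matters: swapping spin(right) and straight(2) lands elsewhere
start: at (2,3), heading E
step 1 (spin(right)): at (2,3), heading S
step 2 (arc(right, 3)): at (-1,0), heading W
step 3 (straight(2)): at (-3,0), heading W
uniquely the one of 729 3-step routes that fits.

spin(right), arc(right, 3), straight(2)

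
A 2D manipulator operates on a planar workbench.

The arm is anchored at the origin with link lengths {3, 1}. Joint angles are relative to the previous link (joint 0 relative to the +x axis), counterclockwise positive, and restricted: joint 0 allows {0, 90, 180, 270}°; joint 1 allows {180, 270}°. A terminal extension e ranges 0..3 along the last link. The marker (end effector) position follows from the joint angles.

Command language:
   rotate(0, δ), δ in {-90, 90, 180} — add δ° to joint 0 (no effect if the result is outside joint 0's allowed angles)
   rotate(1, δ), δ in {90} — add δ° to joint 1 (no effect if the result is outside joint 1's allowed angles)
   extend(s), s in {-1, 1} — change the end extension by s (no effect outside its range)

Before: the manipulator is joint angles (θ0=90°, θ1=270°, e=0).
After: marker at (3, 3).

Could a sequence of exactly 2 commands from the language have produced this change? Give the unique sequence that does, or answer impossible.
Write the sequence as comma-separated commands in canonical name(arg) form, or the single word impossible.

extend(1), extend(1)

begin: joint angles (θ0=90°, θ1=270°, e=0)
1. extend(1) → joint angles (θ0=90°, θ1=270°, e=1)
2. extend(1) → joint angles (θ0=90°, θ1=270°, e=2)
all 36 alternatives checked — unique.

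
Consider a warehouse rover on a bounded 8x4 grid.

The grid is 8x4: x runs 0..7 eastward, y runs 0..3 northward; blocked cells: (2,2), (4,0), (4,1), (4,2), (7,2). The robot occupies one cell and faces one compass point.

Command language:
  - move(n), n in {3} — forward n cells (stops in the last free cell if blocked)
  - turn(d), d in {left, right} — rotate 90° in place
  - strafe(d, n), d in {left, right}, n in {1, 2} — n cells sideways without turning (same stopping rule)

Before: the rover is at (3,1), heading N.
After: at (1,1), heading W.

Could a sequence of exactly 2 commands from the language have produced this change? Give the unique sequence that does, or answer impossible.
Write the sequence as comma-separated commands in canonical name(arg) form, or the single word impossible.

key: running turn(left) before strafe(left, 2) would end elsewhere — order is forced
t0: at (3,1), heading N
[1] after strafe(left, 2): at (1,1), heading N
[2] after turn(left): at (1,1), heading W
no other 2-command option fits: unique.

strafe(left, 2), turn(left)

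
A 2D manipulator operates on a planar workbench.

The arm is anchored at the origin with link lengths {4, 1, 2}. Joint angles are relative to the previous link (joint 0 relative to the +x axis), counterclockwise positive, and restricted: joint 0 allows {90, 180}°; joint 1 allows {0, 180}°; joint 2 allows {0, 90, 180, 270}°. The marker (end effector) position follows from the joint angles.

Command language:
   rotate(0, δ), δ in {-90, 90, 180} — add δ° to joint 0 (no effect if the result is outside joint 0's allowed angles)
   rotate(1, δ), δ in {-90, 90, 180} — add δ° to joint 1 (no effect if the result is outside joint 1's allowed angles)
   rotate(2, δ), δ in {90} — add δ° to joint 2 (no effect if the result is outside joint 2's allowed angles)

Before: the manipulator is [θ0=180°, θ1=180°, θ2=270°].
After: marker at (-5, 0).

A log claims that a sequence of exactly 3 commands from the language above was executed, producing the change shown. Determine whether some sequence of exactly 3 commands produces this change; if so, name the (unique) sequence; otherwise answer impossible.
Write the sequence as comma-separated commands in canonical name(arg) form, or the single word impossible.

t0: [θ0=180°, θ1=180°, θ2=270°]
step 1 (rotate(2, 90)): [θ0=180°, θ1=180°, θ2=0°]
step 2 (rotate(2, 90)): [θ0=180°, θ1=180°, θ2=90°]
step 3 (rotate(2, 90)): [θ0=180°, θ1=180°, θ2=180°]
no other 3-command option fits: unique.

rotate(2, 90), rotate(2, 90), rotate(2, 90)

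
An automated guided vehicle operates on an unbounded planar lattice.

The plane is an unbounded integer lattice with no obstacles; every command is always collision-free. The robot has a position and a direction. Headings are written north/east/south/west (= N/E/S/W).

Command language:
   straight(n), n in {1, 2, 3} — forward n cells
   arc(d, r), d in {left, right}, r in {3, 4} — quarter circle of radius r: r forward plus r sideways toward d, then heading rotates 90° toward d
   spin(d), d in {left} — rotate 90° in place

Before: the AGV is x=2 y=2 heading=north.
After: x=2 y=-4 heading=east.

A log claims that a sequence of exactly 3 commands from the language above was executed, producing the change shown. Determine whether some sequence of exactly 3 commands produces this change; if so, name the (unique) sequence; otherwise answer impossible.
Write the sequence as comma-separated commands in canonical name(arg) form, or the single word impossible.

key: running arc(left, 3) before spin(left) would end elsewhere — order is forced
initial: x=2 y=2 heading=north
step 1 (spin(left)): x=2 y=2 heading=west
step 2 (arc(left, 3)): x=-1 y=-1 heading=south
step 3 (arc(left, 3)): x=2 y=-4 heading=east
no rival 3-sequence matches.

spin(left), arc(left, 3), arc(left, 3)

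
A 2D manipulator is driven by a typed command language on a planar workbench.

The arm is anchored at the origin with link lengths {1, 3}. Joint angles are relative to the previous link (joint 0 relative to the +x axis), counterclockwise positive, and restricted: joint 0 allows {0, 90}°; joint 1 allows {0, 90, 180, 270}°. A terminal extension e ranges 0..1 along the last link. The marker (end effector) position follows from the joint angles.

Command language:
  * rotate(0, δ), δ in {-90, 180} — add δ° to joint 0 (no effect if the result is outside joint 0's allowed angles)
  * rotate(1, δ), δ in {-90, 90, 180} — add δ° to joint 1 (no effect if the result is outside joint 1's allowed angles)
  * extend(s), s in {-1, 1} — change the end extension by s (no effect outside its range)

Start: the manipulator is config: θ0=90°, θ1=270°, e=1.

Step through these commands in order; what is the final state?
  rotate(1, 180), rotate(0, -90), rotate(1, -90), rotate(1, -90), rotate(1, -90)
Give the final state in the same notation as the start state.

start: config: θ0=90°, θ1=270°, e=1
1. rotate(1, 180) → config: θ0=90°, θ1=90°, e=1
2. rotate(0, -90) → config: θ0=0°, θ1=90°, e=1
3. rotate(1, -90) → config: θ0=0°, θ1=0°, e=1
4. rotate(1, -90) → config: θ0=0°, θ1=270°, e=1
5. rotate(1, -90) → config: θ0=0°, θ1=180°, e=1

config: θ0=0°, θ1=180°, e=1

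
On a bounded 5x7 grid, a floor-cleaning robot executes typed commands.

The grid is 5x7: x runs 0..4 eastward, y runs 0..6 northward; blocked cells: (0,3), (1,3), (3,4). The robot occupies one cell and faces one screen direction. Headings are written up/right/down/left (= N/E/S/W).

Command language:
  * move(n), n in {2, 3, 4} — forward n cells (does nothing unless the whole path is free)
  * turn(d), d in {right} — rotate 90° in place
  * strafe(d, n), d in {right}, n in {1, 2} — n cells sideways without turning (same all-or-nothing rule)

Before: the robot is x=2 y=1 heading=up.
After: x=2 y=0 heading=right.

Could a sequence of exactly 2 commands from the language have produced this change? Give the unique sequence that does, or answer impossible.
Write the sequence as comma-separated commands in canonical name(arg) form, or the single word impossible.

turn(right), strafe(right, 1)

key: position moved to (2,0) AND the heading swung to E — translation plus rotation needed
start: x=2 y=1 heading=up
step 1 (turn(right)): x=2 y=1 heading=right
step 2 (strafe(right, 1)): x=2 y=0 heading=right
all 36 alternatives checked — unique.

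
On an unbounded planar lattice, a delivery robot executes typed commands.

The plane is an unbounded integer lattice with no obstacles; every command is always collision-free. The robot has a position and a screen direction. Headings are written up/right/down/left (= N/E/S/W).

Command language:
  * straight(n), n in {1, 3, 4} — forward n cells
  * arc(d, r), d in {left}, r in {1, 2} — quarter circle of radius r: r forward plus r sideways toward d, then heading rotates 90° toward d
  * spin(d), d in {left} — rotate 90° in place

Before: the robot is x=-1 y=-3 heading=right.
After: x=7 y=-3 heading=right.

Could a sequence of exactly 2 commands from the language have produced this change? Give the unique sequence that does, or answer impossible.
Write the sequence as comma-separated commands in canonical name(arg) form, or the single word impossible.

key: still facing E at the end — nothing in the sequence rotates
start: x=-1 y=-3 heading=right
step 1 (straight(4)): x=3 y=-3 heading=right
step 2 (straight(4)): x=7 y=-3 heading=right
no rival 2-sequence matches.

straight(4), straight(4)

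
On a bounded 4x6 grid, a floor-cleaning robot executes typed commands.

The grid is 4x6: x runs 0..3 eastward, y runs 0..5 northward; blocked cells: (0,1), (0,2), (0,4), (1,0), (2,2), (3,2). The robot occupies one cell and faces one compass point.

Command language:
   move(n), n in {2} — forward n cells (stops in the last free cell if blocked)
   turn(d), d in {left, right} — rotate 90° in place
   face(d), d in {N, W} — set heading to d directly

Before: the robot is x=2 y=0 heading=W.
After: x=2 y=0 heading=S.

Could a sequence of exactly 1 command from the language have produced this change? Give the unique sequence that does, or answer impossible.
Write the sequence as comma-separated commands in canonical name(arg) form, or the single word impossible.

turn(left)

key: (2,0) unchanged — the single command moves nothing
initial: x=2 y=0 heading=W
[1] after turn(left): x=2 y=0 heading=S
no other 1-command option fits: unique.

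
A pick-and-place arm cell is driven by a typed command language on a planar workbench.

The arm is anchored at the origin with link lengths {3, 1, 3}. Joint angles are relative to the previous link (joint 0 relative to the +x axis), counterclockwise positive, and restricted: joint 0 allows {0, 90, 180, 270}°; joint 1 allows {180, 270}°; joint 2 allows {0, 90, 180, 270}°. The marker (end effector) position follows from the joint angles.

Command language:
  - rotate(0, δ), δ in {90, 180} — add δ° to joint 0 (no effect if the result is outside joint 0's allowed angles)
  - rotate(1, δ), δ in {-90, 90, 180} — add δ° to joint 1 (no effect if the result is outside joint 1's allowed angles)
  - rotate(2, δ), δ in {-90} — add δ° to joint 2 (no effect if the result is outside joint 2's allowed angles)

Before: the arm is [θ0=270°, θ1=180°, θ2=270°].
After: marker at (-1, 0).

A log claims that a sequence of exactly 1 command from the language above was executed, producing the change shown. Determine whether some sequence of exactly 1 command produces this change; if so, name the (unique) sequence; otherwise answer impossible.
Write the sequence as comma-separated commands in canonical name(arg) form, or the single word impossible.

rotate(1, 90)

from: [θ0=270°, θ1=180°, θ2=270°]
[1] after rotate(1, 90): [θ0=270°, θ1=270°, θ2=270°]
no other 1-command option fits: unique.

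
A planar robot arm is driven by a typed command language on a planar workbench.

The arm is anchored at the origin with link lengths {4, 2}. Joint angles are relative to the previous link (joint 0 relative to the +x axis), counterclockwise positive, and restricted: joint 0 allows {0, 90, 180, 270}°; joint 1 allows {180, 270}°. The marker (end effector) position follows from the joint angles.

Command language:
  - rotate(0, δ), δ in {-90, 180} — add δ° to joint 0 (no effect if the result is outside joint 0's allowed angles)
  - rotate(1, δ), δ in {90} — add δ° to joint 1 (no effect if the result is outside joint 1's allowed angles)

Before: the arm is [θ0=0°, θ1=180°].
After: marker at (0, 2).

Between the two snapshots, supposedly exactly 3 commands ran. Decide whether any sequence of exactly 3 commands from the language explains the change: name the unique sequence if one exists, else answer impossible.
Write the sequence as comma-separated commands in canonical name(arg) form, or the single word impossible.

begin: [θ0=0°, θ1=180°]
t=1 rotate(0, -90) ⇒ [θ0=270°, θ1=180°]
t=2 rotate(0, -90) ⇒ [θ0=180°, θ1=180°]
t=3 rotate(0, -90) ⇒ [θ0=90°, θ1=180°]
uniquely the one of 27 3-step routes that fits.

rotate(0, -90), rotate(0, -90), rotate(0, -90)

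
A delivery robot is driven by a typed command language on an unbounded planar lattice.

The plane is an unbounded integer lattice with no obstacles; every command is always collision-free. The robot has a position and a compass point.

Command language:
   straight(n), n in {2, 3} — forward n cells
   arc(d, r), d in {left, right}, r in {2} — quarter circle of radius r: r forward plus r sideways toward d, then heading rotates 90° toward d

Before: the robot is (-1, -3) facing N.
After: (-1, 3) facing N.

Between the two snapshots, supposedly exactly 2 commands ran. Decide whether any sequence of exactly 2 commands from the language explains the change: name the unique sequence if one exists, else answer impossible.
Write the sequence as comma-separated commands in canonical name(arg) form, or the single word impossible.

key: still facing N at the end — nothing in the sequence rotates
from: (-1, -3) facing N
t=1 straight(3) ⇒ (-1, 0) facing N
t=2 straight(3) ⇒ (-1, 3) facing N
no other 2-command option fits: unique.

straight(3), straight(3)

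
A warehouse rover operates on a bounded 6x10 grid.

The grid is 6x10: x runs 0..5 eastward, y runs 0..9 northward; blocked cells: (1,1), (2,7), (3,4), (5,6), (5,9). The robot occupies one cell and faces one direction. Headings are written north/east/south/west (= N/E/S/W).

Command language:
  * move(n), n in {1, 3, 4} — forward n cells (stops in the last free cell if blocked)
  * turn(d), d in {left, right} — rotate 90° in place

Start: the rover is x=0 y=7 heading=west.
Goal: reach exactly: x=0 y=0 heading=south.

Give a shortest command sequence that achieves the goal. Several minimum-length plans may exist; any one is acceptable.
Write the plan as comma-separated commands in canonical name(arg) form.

turn(left), move(3), move(4)

start: x=0 y=7 heading=west
step 1 (turn(left)): x=0 y=7 heading=south
step 2 (move(3)): x=0 y=4 heading=south
step 3 (move(4)): x=0 y=0 heading=south
nothing shorter than 3 reaches the goal.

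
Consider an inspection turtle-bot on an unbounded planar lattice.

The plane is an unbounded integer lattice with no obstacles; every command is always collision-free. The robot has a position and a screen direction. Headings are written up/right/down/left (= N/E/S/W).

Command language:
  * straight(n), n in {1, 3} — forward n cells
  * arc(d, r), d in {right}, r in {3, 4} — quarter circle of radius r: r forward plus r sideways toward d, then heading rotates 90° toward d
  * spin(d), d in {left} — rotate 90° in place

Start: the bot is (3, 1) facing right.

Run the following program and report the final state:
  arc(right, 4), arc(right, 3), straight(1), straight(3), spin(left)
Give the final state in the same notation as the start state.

(0, -6) facing down

start: (3, 1) facing right
1. arc(right, 4) → (7, -3) facing down
2. arc(right, 3) → (4, -6) facing left
3. straight(1) → (3, -6) facing left
4. straight(3) → (0, -6) facing left
5. spin(left) → (0, -6) facing down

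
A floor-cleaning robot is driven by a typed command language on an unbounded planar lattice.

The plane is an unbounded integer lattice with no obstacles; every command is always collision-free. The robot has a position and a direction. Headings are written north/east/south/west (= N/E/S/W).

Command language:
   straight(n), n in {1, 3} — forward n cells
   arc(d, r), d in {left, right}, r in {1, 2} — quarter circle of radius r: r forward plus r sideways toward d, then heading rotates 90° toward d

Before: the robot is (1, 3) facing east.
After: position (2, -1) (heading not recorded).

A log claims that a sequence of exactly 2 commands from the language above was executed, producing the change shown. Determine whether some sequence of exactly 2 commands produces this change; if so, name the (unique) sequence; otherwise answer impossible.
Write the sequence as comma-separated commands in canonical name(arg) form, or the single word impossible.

key: order matters: swapping arc(right, 1) and straight(3) lands elsewhere
initial: (1, 3) facing east
step 1 (arc(right, 1)): (2, 2) facing south
step 2 (straight(3)): (2, -1) facing south
all 36 alternatives checked — unique.

arc(right, 1), straight(3)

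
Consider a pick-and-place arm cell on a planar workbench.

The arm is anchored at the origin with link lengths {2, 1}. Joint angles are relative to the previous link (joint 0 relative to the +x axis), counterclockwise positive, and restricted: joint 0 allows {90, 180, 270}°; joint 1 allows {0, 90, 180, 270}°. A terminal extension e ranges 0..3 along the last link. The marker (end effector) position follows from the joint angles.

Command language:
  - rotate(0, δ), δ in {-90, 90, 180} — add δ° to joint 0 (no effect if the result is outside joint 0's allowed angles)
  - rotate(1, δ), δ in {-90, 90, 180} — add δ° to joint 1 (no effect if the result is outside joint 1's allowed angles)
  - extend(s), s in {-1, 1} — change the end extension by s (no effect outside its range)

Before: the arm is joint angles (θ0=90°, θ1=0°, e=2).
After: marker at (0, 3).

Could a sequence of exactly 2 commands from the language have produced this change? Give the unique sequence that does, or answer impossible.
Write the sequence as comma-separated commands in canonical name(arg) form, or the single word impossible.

extend(-1), extend(-1)

start: joint angles (θ0=90°, θ1=0°, e=2)
t=1 extend(-1) ⇒ joint angles (θ0=90°, θ1=0°, e=1)
t=2 extend(-1) ⇒ joint angles (θ0=90°, θ1=0°, e=0)
no other 2-command option fits: unique.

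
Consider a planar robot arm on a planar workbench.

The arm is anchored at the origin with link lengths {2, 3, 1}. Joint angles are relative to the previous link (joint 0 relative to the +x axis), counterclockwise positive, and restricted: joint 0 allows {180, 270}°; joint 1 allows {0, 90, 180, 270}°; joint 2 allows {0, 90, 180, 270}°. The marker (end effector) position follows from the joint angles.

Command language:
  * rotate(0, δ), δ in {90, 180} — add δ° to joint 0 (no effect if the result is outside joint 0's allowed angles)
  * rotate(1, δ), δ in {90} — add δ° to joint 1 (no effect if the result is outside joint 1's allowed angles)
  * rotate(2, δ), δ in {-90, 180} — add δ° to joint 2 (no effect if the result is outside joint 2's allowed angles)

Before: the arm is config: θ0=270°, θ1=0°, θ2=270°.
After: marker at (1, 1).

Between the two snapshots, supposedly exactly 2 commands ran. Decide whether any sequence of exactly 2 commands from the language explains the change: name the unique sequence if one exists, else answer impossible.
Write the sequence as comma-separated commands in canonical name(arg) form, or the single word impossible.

rotate(1, 90), rotate(1, 90)

t0: config: θ0=270°, θ1=0°, θ2=270°
[1] after rotate(1, 90): config: θ0=270°, θ1=90°, θ2=270°
[2] after rotate(1, 90): config: θ0=270°, θ1=180°, θ2=270°
no rival 2-sequence matches.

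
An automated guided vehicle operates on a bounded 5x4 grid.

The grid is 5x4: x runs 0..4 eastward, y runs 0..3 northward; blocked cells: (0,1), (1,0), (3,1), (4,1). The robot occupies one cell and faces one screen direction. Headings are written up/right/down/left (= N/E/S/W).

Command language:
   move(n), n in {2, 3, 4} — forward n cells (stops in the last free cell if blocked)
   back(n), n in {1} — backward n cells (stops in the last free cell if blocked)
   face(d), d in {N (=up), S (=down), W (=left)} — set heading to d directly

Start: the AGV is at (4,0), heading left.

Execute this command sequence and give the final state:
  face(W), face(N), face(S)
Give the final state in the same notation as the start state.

begin: at (4,0), heading left
t=1 face(W) ⇒ at (4,0), heading left
t=2 face(N) ⇒ at (4,0), heading up
t=3 face(S) ⇒ at (4,0), heading down

at (4,0), heading down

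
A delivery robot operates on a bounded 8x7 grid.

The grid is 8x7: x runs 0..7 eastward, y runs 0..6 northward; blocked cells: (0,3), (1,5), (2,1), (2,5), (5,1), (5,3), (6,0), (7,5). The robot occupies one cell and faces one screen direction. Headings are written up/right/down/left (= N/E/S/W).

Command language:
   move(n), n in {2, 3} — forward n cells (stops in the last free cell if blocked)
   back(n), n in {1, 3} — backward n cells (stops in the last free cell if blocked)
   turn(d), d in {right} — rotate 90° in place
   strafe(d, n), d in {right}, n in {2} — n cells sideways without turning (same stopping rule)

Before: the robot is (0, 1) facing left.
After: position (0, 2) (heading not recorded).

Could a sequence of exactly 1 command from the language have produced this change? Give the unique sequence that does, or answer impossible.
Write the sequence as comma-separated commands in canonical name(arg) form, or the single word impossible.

key: strafe(right, 2) is stopped early by the blocked cell at (0,3)
begin: (0, 1) facing left
[1] after strafe(right, 2): (0, 2) facing left
uniquely the one of 6 1-step routes that fits.

strafe(right, 2)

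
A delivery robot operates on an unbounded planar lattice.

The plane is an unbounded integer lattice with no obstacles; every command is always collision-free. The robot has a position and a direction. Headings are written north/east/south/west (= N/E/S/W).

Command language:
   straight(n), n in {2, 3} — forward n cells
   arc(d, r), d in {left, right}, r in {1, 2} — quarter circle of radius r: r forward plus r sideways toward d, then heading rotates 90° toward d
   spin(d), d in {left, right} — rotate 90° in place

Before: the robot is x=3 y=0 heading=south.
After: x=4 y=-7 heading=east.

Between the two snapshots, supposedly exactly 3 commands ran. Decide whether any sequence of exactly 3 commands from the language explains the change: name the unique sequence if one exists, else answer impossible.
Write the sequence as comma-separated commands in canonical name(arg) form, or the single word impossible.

straight(3), straight(3), arc(left, 1)

key: cell and facing (now E) both changed — the 3 commands mix motion and turning
start: x=3 y=0 heading=south
step 1 (straight(3)): x=3 y=-3 heading=south
step 2 (straight(3)): x=3 y=-6 heading=south
step 3 (arc(left, 1)): x=4 y=-7 heading=east
uniquely the one of 512 3-step routes that fits.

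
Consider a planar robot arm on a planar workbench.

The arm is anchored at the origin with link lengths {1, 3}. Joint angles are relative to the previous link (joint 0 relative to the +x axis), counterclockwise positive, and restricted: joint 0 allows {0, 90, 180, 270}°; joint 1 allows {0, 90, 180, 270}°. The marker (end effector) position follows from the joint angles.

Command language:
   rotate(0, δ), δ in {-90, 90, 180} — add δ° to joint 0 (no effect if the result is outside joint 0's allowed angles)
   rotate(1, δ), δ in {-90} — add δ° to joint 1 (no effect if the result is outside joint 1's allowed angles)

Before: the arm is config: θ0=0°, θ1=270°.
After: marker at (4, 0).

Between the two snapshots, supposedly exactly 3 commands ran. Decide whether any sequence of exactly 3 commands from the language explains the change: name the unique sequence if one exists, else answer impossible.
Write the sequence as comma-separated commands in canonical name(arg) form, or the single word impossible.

rotate(1, -90), rotate(1, -90), rotate(1, -90)

initial: config: θ0=0°, θ1=270°
step 1 (rotate(1, -90)): config: θ0=0°, θ1=180°
step 2 (rotate(1, -90)): config: θ0=0°, θ1=90°
step 3 (rotate(1, -90)): config: θ0=0°, θ1=0°
no rival 3-sequence matches.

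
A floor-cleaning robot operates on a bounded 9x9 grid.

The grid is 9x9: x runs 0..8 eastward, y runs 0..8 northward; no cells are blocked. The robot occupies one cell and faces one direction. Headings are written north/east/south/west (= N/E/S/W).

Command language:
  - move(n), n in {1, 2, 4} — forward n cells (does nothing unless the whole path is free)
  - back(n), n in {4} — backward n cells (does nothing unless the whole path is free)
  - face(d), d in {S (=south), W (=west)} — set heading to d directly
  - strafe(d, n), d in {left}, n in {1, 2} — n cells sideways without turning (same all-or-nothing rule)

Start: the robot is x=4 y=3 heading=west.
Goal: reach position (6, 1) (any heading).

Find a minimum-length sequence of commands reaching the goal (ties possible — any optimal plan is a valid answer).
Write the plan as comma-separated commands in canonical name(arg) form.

face(S), move(2), strafe(left, 2)

begin: x=4 y=3 heading=west
step 1 (face(S)): x=4 y=3 heading=south
step 2 (move(2)): x=4 y=1 heading=south
step 3 (strafe(left, 2)): x=6 y=1 heading=south
minimal: 3 command(s), checked below 3.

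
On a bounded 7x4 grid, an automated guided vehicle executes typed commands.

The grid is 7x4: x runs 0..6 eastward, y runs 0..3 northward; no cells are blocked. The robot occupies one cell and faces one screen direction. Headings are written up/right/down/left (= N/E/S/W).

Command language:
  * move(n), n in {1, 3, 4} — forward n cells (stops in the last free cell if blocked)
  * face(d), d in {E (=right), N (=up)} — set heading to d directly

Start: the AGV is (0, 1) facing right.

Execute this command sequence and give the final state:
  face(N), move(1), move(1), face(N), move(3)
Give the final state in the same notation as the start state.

(0, 3) facing up

from: (0, 1) facing right
step 1 (face(N)): (0, 1) facing up
step 2 (move(1)): (0, 2) facing up
step 3 (move(1)): (0, 3) facing up
step 4 (face(N)): (0, 3) facing up
step 5 (move(3)): (0, 3) facing up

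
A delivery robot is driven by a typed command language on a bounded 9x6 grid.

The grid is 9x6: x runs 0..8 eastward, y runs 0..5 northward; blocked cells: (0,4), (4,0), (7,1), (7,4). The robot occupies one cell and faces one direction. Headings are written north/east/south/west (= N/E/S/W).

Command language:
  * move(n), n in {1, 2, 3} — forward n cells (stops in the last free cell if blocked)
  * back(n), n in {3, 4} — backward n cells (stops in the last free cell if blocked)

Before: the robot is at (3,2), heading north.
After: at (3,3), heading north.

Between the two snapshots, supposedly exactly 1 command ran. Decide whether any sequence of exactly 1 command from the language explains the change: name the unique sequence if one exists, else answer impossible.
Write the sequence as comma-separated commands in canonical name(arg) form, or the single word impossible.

key: still facing N — the one step turns nothing
t0: at (3,2), heading north
1. move(1) → at (3,3), heading north
uniquely the one of 5 1-step routes that fits.

move(1)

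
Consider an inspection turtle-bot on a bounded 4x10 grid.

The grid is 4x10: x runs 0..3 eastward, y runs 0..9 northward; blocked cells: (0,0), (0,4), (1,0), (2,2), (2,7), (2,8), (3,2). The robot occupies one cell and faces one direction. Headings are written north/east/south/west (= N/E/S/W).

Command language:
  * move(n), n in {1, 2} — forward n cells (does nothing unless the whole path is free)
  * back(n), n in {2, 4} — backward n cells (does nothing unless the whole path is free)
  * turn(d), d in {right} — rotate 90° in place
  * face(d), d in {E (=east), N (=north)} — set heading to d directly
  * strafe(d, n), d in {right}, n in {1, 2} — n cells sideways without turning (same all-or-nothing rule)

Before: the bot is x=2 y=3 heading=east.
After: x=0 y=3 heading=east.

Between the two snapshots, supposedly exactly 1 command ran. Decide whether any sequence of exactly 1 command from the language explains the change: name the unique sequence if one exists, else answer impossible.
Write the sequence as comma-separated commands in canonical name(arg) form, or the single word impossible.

back(2)

key: still facing E — the one step turns nothing
start: x=2 y=3 heading=east
[1] after back(2): x=0 y=3 heading=east
all 9 alternatives checked — unique.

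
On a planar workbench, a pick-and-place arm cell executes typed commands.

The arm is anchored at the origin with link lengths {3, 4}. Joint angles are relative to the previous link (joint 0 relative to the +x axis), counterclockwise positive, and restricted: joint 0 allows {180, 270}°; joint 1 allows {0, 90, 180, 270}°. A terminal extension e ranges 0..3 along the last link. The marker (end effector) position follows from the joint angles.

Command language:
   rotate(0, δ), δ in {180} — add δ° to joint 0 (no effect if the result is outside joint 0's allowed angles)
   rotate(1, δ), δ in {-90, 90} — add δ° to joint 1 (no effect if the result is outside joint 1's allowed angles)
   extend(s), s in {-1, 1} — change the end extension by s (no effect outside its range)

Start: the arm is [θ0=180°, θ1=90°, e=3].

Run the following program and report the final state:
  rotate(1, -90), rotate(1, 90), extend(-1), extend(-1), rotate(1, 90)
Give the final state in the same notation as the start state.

[θ0=180°, θ1=180°, e=1]

t0: [θ0=180°, θ1=90°, e=3]
step 1 (rotate(1, -90)): [θ0=180°, θ1=0°, e=3]
step 2 (rotate(1, 90)): [θ0=180°, θ1=90°, e=3]
step 3 (extend(-1)): [θ0=180°, θ1=90°, e=2]
step 4 (extend(-1)): [θ0=180°, θ1=90°, e=1]
step 5 (rotate(1, 90)): [θ0=180°, θ1=180°, e=1]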